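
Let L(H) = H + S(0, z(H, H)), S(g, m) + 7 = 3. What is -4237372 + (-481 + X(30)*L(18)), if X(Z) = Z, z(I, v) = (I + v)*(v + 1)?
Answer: -4237433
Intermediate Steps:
z(I, v) = (1 + v)*(I + v) (z(I, v) = (I + v)*(1 + v) = (1 + v)*(I + v))
S(g, m) = -4 (S(g, m) = -7 + 3 = -4)
L(H) = -4 + H (L(H) = H - 4 = -4 + H)
-4237372 + (-481 + X(30)*L(18)) = -4237372 + (-481 + 30*(-4 + 18)) = -4237372 + (-481 + 30*14) = -4237372 + (-481 + 420) = -4237372 - 61 = -4237433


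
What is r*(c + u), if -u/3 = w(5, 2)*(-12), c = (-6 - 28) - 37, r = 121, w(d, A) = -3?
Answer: -21659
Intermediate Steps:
c = -71 (c = -34 - 37 = -71)
u = -108 (u = -(-9)*(-12) = -3*36 = -108)
r*(c + u) = 121*(-71 - 108) = 121*(-179) = -21659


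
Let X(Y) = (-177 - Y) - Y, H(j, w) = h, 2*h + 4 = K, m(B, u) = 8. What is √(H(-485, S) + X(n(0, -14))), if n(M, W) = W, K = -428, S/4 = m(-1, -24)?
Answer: I*√365 ≈ 19.105*I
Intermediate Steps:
S = 32 (S = 4*8 = 32)
h = -216 (h = -2 + (½)*(-428) = -2 - 214 = -216)
H(j, w) = -216
X(Y) = -177 - 2*Y
√(H(-485, S) + X(n(0, -14))) = √(-216 + (-177 - 2*(-14))) = √(-216 + (-177 + 28)) = √(-216 - 149) = √(-365) = I*√365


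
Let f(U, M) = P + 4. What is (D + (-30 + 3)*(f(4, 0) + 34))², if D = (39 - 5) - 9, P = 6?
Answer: 1352569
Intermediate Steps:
f(U, M) = 10 (f(U, M) = 6 + 4 = 10)
D = 25 (D = 34 - 9 = 25)
(D + (-30 + 3)*(f(4, 0) + 34))² = (25 + (-30 + 3)*(10 + 34))² = (25 - 27*44)² = (25 - 1188)² = (-1163)² = 1352569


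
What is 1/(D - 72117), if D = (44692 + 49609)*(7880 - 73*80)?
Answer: 1/192301923 ≈ 5.2002e-9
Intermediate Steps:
D = 192374040 (D = 94301*(7880 - 5840) = 94301*2040 = 192374040)
1/(D - 72117) = 1/(192374040 - 72117) = 1/192301923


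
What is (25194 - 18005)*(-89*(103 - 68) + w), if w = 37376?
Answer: 246302329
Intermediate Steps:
(25194 - 18005)*(-89*(103 - 68) + w) = (25194 - 18005)*(-89*(103 - 68) + 37376) = 7189*(-89*35 + 37376) = 7189*(-3115 + 37376) = 7189*34261 = 246302329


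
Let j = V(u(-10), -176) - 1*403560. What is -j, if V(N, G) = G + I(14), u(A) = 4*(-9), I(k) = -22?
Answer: 403758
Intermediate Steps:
u(A) = -36
V(N, G) = -22 + G (V(N, G) = G - 22 = -22 + G)
j = -403758 (j = (-22 - 176) - 1*403560 = -198 - 403560 = -403758)
-j = -1*(-403758) = 403758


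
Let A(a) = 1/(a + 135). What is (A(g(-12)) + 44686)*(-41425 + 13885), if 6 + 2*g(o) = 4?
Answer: -82453727250/67 ≈ -1.2307e+9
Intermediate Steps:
g(o) = -1 (g(o) = -3 + (½)*4 = -3 + 2 = -1)
A(a) = 1/(135 + a)
(A(g(-12)) + 44686)*(-41425 + 13885) = (1/(135 - 1) + 44686)*(-41425 + 13885) = (1/134 + 44686)*(-27540) = (5987925/134)*(-27540) = -82453727250/67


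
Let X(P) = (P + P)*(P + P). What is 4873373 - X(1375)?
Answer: -2689127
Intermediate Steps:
X(P) = 4*P**2 (X(P) = (2*P)*(2*P) = 4*P**2)
4873373 - X(1375) = 4873373 - 4*1375**2 = 4873373 - 4*1890625 = 4873373 - 1*7562500 = 4873373 - 7562500 = -2689127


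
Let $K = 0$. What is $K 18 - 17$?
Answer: $-17$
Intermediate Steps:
$K 18 - 17 = 0 \cdot 18 - 17 = 0 - 17 = -17$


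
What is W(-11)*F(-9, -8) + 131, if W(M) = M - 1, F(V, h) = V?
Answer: 239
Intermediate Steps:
W(M) = -1 + M
W(-11)*F(-9, -8) + 131 = (-1 - 11)*(-9) + 131 = -12*(-9) + 131 = 108 + 131 = 239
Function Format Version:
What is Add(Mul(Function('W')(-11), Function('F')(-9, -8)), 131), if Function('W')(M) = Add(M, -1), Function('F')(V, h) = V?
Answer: 239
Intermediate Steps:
Function('W')(M) = Add(-1, M)
Add(Mul(Function('W')(-11), Function('F')(-9, -8)), 131) = Add(Mul(Add(-1, -11), -9), 131) = Add(Mul(-12, -9), 131) = Add(108, 131) = 239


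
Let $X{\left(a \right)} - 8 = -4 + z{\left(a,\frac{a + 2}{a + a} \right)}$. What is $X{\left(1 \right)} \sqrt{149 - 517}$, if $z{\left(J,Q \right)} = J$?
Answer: $20 i \sqrt{23} \approx 95.917 i$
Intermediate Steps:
$X{\left(a \right)} = 4 + a$ ($X{\left(a \right)} = 8 + \left(-4 + a\right) = 4 + a$)
$X{\left(1 \right)} \sqrt{149 - 517} = \left(4 + 1\right) \sqrt{149 - 517} = 5 \sqrt{-368} = 5 \cdot 4 i \sqrt{23} = 20 i \sqrt{23}$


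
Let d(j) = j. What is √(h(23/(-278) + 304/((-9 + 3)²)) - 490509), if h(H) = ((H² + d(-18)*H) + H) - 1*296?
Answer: I*√3072893428793/2502 ≈ 700.63*I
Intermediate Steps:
h(H) = -296 + H² - 17*H (h(H) = ((H² - 18*H) + H) - 1*296 = (H² - 17*H) - 296 = -296 + H² - 17*H)
√(h(23/(-278) + 304/((-9 + 3)²)) - 490509) = √((-296 + (23/(-278) + 304/((-9 + 3)²))² - 17*(23/(-278) + 304/((-9 + 3)²))) - 490509) = √((-296 + (23*(-1/278) + 304/((-6)²))² - 17*(23*(-1/278) + 304/((-6)²))) - 490509) = √((-296 + (-23/278 + 304/36)² - 17*(-23/278 + 304/36)) - 490509) = √((-296 + (-23/278 + 304*(1/36))² - 17*(-23/278 + 304*(1/36))) - 490509) = √((-296 + (-23/278 + 76/9)² - 17*(-23/278 + 76/9)) - 490509) = √((-296 + (20921/2502)² - 17*20921/2502) - 490509) = √((-296 + 437688241/6260004 - 355657/2502) - 490509) = √(-2305126757/6260004 - 490509) = √(-3072893428793/6260004) = I*√3072893428793/2502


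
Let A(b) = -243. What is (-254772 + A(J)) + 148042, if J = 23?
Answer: -106973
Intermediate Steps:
(-254772 + A(J)) + 148042 = (-254772 - 243) + 148042 = -255015 + 148042 = -106973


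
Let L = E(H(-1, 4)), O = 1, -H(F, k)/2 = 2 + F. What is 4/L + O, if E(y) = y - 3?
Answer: ⅕ ≈ 0.20000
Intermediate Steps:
H(F, k) = -4 - 2*F (H(F, k) = -2*(2 + F) = -4 - 2*F)
E(y) = -3 + y
L = -5 (L = -3 + (-4 - 2*(-1)) = -3 + (-4 + 2) = -3 - 2 = -5)
4/L + O = 4/(-5) + 1 = 4*(-⅕) + 1 = -⅘ + 1 = ⅕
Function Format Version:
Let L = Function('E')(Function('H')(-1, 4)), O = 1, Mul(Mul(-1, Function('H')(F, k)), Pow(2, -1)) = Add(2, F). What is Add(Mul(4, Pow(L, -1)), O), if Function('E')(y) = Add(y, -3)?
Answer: Rational(1, 5) ≈ 0.20000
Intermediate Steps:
Function('H')(F, k) = Add(-4, Mul(-2, F)) (Function('H')(F, k) = Mul(-2, Add(2, F)) = Add(-4, Mul(-2, F)))
Function('E')(y) = Add(-3, y)
L = -5 (L = Add(-3, Add(-4, Mul(-2, -1))) = Add(-3, Add(-4, 2)) = Add(-3, -2) = -5)
Add(Mul(4, Pow(L, -1)), O) = Add(Mul(4, Pow(-5, -1)), 1) = Add(Mul(4, Rational(-1, 5)), 1) = Add(Rational(-4, 5), 1) = Rational(1, 5)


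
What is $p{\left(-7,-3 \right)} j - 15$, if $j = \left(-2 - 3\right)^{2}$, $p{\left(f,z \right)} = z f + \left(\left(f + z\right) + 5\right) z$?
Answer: $885$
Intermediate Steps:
$p{\left(f,z \right)} = f z + z \left(5 + f + z\right)$ ($p{\left(f,z \right)} = f z + \left(5 + f + z\right) z = f z + z \left(5 + f + z\right)$)
$j = 25$ ($j = \left(-5\right)^{2} = 25$)
$p{\left(-7,-3 \right)} j - 15 = - 3 \left(5 - 3 + 2 \left(-7\right)\right) 25 - 15 = - 3 \left(5 - 3 - 14\right) 25 - 15 = \left(-3\right) \left(-12\right) 25 - 15 = 36 \cdot 25 - 15 = 900 - 15 = 885$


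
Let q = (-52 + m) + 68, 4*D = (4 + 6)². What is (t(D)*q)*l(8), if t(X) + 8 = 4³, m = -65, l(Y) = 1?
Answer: -2744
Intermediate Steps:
D = 25 (D = (4 + 6)²/4 = (¼)*10² = (¼)*100 = 25)
t(X) = 56 (t(X) = -8 + 4³ = -8 + 64 = 56)
q = -49 (q = (-52 - 65) + 68 = -117 + 68 = -49)
(t(D)*q)*l(8) = (56*(-49))*1 = -2744*1 = -2744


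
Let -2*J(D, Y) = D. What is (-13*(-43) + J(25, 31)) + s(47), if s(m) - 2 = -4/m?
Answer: 51551/94 ≈ 548.42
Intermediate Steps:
J(D, Y) = -D/2
s(m) = 2 - 4/m
(-13*(-43) + J(25, 31)) + s(47) = (-13*(-43) - ½*25) + (2 - 4/47) = (559 - 25/2) + (2 - 4*1/47) = 1093/2 + (2 - 4/47) = 1093/2 + 90/47 = 51551/94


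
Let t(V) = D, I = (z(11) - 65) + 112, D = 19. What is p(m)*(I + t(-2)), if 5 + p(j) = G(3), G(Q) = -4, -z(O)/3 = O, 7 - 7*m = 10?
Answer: -297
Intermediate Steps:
m = -3/7 (m = 1 - 1/7*10 = 1 - 10/7 = -3/7 ≈ -0.42857)
z(O) = -3*O
I = 14 (I = (-3*11 - 65) + 112 = (-33 - 65) + 112 = -98 + 112 = 14)
p(j) = -9 (p(j) = -5 - 4 = -9)
t(V) = 19
p(m)*(I + t(-2)) = -9*(14 + 19) = -9*33 = -297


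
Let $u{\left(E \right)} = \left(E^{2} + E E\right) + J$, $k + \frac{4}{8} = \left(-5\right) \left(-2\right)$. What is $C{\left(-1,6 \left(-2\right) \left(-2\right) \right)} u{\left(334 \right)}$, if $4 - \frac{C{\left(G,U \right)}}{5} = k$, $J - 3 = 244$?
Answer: $- \frac{12284745}{2} \approx -6.1424 \cdot 10^{6}$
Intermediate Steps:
$J = 247$ ($J = 3 + 244 = 247$)
$k = \frac{19}{2}$ ($k = - \frac{1}{2} - -10 = - \frac{1}{2} + 10 = \frac{19}{2} \approx 9.5$)
$C{\left(G,U \right)} = - \frac{55}{2}$ ($C{\left(G,U \right)} = 20 - \frac{95}{2} = - \frac{55}{2}$)
$u{\left(E \right)} = 247 + 2 E^{2}$ ($u{\left(E \right)} = \left(E^{2} + E E\right) + 247 = \left(E^{2} + E^{2}\right) + 247 = 2 E^{2} + 247 = 247 + 2 E^{2}$)
$C{\left(-1,6 \left(-2\right) \left(-2\right) \right)} u{\left(334 \right)} = - \frac{55 \left(247 + 2 \cdot 334^{2}\right)}{2} = - \frac{55 \left(247 + 2 \cdot 111556\right)}{2} = - \frac{55 \left(247 + 223112\right)}{2} = \left(- \frac{55}{2}\right) 223359 = - \frac{12284745}{2}$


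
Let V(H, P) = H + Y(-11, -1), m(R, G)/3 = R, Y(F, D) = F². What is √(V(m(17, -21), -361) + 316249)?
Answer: √316421 ≈ 562.51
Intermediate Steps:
m(R, G) = 3*R
V(H, P) = 121 + H (V(H, P) = H + (-11)² = H + 121 = 121 + H)
√(V(m(17, -21), -361) + 316249) = √((121 + 3*17) + 316249) = √((121 + 51) + 316249) = √(172 + 316249) = √316421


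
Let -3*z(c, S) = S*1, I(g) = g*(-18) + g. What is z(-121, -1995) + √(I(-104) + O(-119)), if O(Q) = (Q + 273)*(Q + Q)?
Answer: 665 + 6*I*√969 ≈ 665.0 + 186.77*I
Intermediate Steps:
I(g) = -17*g (I(g) = -18*g + g = -17*g)
O(Q) = 2*Q*(273 + Q) (O(Q) = (273 + Q)*(2*Q) = 2*Q*(273 + Q))
z(c, S) = -S/3
z(-121, -1995) + √(I(-104) + O(-119)) = -⅓*(-1995) + √(-17*(-104) + 2*(-119)*(273 - 119)) = 665 + √(1768 + 2*(-119)*154) = 665 + √(1768 - 36652) = 665 + √(-34884) = 665 + 6*I*√969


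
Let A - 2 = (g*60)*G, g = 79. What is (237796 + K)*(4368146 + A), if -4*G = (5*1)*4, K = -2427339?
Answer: -9512355707264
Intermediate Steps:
G = -5 (G = -5*1*4/4 = -5*4/4 = -¼*20 = -5)
A = -23698 (A = 2 + (79*60)*(-5) = 2 + 4740*(-5) = 2 - 23700 = -23698)
(237796 + K)*(4368146 + A) = (237796 - 2427339)*(4368146 - 23698) = -2189543*4344448 = -9512355707264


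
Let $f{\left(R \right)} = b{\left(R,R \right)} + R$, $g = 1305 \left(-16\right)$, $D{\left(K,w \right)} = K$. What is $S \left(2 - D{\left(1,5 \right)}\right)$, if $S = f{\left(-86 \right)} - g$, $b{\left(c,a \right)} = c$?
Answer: $20708$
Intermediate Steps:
$g = -20880$
$f{\left(R \right)} = 2 R$ ($f{\left(R \right)} = R + R = 2 R$)
$S = 20708$ ($S = 2 \left(-86\right) - -20880 = -172 + 20880 = 20708$)
$S \left(2 - D{\left(1,5 \right)}\right) = 20708 \left(2 - 1\right) = 20708 \cdot 1 = 20708$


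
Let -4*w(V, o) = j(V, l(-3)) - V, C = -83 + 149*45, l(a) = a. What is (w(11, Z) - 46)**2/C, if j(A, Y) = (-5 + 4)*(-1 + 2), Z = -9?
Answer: 43/154 ≈ 0.27922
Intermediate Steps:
C = 6622 (C = -83 + 6705 = 6622)
j(A, Y) = -1 (j(A, Y) = -1*1 = -1)
w(V, o) = 1/4 + V/4 (w(V, o) = -(-1 - V)/4 = 1/4 + V/4)
(w(11, Z) - 46)**2/C = ((1/4 + (1/4)*11) - 46)**2/6622 = ((1/4 + 11/4) - 46)**2*(1/6622) = (3 - 46)**2*(1/6622) = (-43)**2*(1/6622) = 1849*(1/6622) = 43/154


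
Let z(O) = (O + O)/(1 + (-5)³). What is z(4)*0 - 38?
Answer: -38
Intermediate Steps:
z(O) = -O/62 (z(O) = (2*O)/(1 - 125) = (2*O)/(-124) = (2*O)*(-1/124) = -O/62)
z(4)*0 - 38 = -1/62*4*0 - 38 = -2/31*0 - 38 = 0 - 38 = -38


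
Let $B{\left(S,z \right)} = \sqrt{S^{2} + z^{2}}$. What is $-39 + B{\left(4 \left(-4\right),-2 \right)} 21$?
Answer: $-39 + 42 \sqrt{65} \approx 299.61$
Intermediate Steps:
$-39 + B{\left(4 \left(-4\right),-2 \right)} 21 = -39 + \sqrt{\left(4 \left(-4\right)\right)^{2} + \left(-2\right)^{2}} \cdot 21 = -39 + \sqrt{\left(-16\right)^{2} + 4} \cdot 21 = -39 + \sqrt{256 + 4} \cdot 21 = -39 + \sqrt{260} \cdot 21 = -39 + 2 \sqrt{65} \cdot 21 = -39 + 42 \sqrt{65}$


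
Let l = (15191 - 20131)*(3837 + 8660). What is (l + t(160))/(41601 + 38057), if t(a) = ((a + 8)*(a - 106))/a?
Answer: -617351233/796580 ≈ -775.00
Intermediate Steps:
l = -61735180 (l = -4940*12497 = -61735180)
t(a) = (-106 + a)*(8 + a)/a (t(a) = ((8 + a)*(-106 + a))/a = ((-106 + a)*(8 + a))/a = (-106 + a)*(8 + a)/a)
(l + t(160))/(41601 + 38057) = (-61735180 + (-98 + 160 - 848/160))/(41601 + 38057) = (-61735180 + (-98 + 160 - 848*1/160))/79658 = (-61735180 + (-98 + 160 - 53/10))*(1/79658) = (-61735180 + 567/10)*(1/79658) = -617351233/10*1/79658 = -617351233/796580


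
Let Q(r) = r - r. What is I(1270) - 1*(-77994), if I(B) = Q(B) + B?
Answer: 79264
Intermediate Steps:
Q(r) = 0
I(B) = B (I(B) = 0 + B = B)
I(1270) - 1*(-77994) = 1270 - 1*(-77994) = 1270 + 77994 = 79264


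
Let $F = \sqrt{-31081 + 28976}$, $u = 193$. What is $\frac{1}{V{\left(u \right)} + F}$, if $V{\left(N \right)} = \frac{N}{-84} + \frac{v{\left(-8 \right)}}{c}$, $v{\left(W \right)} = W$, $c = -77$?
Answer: $- \frac{1872948}{1801307209} - \frac{853776 i \sqrt{2105}}{1801307209} \approx -0.0010398 - 0.021746 i$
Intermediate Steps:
$V{\left(N \right)} = \frac{8}{77} - \frac{N}{84}$ ($V{\left(N \right)} = \frac{N}{-84} - \frac{8}{-77} = N \left(- \frac{1}{84}\right) - - \frac{8}{77} = - \frac{N}{84} + \frac{8}{77} = \frac{8}{77} - \frac{N}{84}$)
$F = i \sqrt{2105}$ ($F = \sqrt{-2105} = i \sqrt{2105} \approx 45.88 i$)
$\frac{1}{V{\left(u \right)} + F} = \frac{1}{\left(\frac{8}{77} - \frac{193}{84}\right) + i \sqrt{2105}} = \frac{1}{- \frac{2027}{924} + i \sqrt{2105}}$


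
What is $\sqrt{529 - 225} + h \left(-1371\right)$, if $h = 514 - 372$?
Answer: $-194682 + 4 \sqrt{19} \approx -1.9466 \cdot 10^{5}$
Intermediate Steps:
$h = 142$
$\sqrt{529 - 225} + h \left(-1371\right) = \sqrt{529 - 225} + 142 \left(-1371\right) = \sqrt{304} - 194682 = 4 \sqrt{19} - 194682 = -194682 + 4 \sqrt{19}$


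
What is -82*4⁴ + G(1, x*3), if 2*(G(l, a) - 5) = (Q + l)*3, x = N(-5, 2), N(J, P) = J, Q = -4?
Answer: -41983/2 ≈ -20992.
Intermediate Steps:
x = -5
G(l, a) = -1 + 3*l/2 (G(l, a) = 5 + ((-4 + l)*3)/2 = 5 + (-12 + 3*l)/2 = 5 + (-6 + 3*l/2) = -1 + 3*l/2)
-82*4⁴ + G(1, x*3) = -82*4⁴ + (-1 + (3/2)*1) = -82*256 + (-1 + 3/2) = -20992 + ½ = -41983/2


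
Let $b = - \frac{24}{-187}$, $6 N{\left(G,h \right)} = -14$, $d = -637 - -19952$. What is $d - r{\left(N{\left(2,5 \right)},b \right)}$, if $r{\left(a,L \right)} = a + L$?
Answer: $\frac{10836952}{561} \approx 19317.0$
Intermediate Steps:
$d = 19315$ ($d = -637 + 19952 = 19315$)
$N{\left(G,h \right)} = - \frac{7}{3}$ ($N{\left(G,h \right)} = \frac{1}{6} \left(-14\right) = - \frac{7}{3}$)
$b = \frac{24}{187}$ ($b = \left(-24\right) \left(- \frac{1}{187}\right) = \frac{24}{187} \approx 0.12834$)
$r{\left(a,L \right)} = L + a$
$d - r{\left(N{\left(2,5 \right)},b \right)} = 19315 - \left(\frac{24}{187} - \frac{7}{3}\right) = 19315 - - \frac{1237}{561} = 19315 + \frac{1237}{561} = \frac{10836952}{561}$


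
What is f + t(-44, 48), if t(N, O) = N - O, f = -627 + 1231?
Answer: 512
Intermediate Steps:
f = 604
f + t(-44, 48) = 604 + (-44 - 1*48) = 604 + (-44 - 48) = 604 - 92 = 512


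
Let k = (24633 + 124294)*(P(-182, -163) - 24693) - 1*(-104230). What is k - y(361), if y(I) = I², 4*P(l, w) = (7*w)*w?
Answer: 12987968233/4 ≈ 3.2470e+9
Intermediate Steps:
P(l, w) = 7*w²/4 (P(l, w) = ((7*w)*w)/4 = (7*w²)/4 = 7*w²/4)
k = 12988489517/4 (k = (24633 + 124294)*((7/4)*(-163)² - 24693) - 1*(-104230) = 148927*((7/4)*26569 - 24693) + 104230 = 148927*(185983/4 - 24693) + 104230 = 148927*(87211/4) + 104230 = 12988072597/4 + 104230 = 12988489517/4 ≈ 3.2471e+9)
k - y(361) = 12988489517/4 - 1*361² = 12988489517/4 - 1*130321 = 12988489517/4 - 130321 = 12987968233/4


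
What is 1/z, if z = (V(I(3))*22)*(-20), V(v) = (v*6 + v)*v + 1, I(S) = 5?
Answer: -1/77440 ≈ -1.2913e-5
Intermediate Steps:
V(v) = 1 + 7*v² (V(v) = (6*v + v)*v + 1 = (7*v)*v + 1 = 7*v² + 1 = 1 + 7*v²)
z = -77440 (z = ((1 + 7*5²)*22)*(-20) = ((1 + 7*25)*22)*(-20) = ((1 + 175)*22)*(-20) = (176*22)*(-20) = 3872*(-20) = -77440)
1/z = 1/(-77440) = -1/77440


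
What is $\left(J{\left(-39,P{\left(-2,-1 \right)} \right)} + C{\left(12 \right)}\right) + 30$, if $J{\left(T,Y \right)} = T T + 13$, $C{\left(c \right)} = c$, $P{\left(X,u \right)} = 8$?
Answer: $1576$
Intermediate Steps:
$J{\left(T,Y \right)} = 13 + T^{2}$ ($J{\left(T,Y \right)} = T^{2} + 13 = 13 + T^{2}$)
$\left(J{\left(-39,P{\left(-2,-1 \right)} \right)} + C{\left(12 \right)}\right) + 30 = \left(\left(13 + \left(-39\right)^{2}\right) + 12\right) + 30 = \left(\left(13 + 1521\right) + 12\right) + 30 = \left(1534 + 12\right) + 30 = 1546 + 30 = 1576$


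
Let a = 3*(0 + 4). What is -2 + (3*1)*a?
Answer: 34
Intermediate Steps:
a = 12 (a = 3*4 = 12)
-2 + (3*1)*a = -2 + (3*1)*12 = -2 + 3*12 = -2 + 36 = 34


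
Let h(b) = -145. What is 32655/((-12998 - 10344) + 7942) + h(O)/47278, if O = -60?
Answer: -2007917/945560 ≈ -2.1235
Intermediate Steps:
32655/((-12998 - 10344) + 7942) + h(O)/47278 = 32655/((-12998 - 10344) + 7942) - 145/47278 = 32655/(-23342 + 7942) - 145*1/47278 = 32655/(-15400) - 145/47278 = 32655*(-1/15400) - 145/47278 = -933/440 - 145/47278 = -2007917/945560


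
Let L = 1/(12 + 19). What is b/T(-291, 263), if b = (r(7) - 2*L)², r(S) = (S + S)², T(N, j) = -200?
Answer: -9223369/48050 ≈ -191.95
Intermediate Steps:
L = 1/31 ≈ 0.032258
r(S) = 4*S² (r(S) = (2*S)² = 4*S²)
b = 36893476/961 (b = (4*7² - 2*1/31)² = (4*49 - 2/31)² = (196 - 2/31)² = (6074/31)² = 36893476/961 ≈ 38391.)
b/T(-291, 263) = (36893476/961)/(-200) = (36893476/961)*(-1/200) = -9223369/48050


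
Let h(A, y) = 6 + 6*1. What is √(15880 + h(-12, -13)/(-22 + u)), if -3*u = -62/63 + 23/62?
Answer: 16*√4046137729894/255401 ≈ 126.01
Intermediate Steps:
u = 2395/11718 (u = -(-62/63 + 23/62)/3 = -⅓*(-2395/3906) = 2395/11718 ≈ 0.20439)
h(A, y) = 12 (h(A, y) = 6 + 6 = 12)
√(15880 + h(-12, -13)/(-22 + u)) = √(15880 + 12/(-22 + 2395/11718)) = √(15880 + 12/(-255401/11718)) = √(15880 - 11718/255401*12) = √(15880 - 140616/255401) = √(4055627264/255401) = 16*√4046137729894/255401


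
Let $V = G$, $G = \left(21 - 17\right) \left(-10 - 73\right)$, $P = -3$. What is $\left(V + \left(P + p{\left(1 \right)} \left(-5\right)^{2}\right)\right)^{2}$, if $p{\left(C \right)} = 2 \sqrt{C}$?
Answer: $81225$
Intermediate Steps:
$G = -332$ ($G = 4 \left(-83\right) = -332$)
$V = -332$
$\left(V + \left(P + p{\left(1 \right)} \left(-5\right)^{2}\right)\right)^{2} = \left(-332 - \left(3 - 2 \sqrt{1} \left(-5\right)^{2}\right)\right)^{2} = \left(-332 - \left(3 - 2 \cdot 1 \cdot 25\right)\right)^{2} = \left(-332 + \left(-3 + 2 \cdot 25\right)\right)^{2} = \left(-332 + \left(-3 + 50\right)\right)^{2} = \left(-332 + 47\right)^{2} = \left(-285\right)^{2} = 81225$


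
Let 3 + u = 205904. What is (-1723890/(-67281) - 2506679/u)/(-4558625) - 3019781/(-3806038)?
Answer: 63567823273816415116389/80119204183223346574250 ≈ 0.79342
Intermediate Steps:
u = 205901 (u = -3 + 205904 = 205901)
(-1723890/(-67281) - 2506679/u)/(-4558625) - 3019781/(-3806038) = (-1723890/(-67281) - 2506679/205901)/(-4558625) - 3019781/(-3806038) = (-1723890*(-1/67281) - 2506679*1/205901)*(-1/4558625) - 3019781*(-1/3806038) = (574630/22427 - 2506679/205901)*(-1/4558625) + 3019781/3806038 = (62099601697/4617741727)*(-1/4558625) + 3019781/3806038 = -62099601697/21050552880245375 + 3019781/3806038 = 63567823273816415116389/80119204183223346574250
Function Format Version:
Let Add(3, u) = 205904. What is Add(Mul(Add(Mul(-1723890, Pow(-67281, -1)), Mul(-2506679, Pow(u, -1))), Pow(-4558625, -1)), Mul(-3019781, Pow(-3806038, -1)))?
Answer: Rational(63567823273816415116389, 80119204183223346574250) ≈ 0.79342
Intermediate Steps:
u = 205901 (u = Add(-3, 205904) = 205901)
Add(Mul(Add(Mul(-1723890, Pow(-67281, -1)), Mul(-2506679, Pow(u, -1))), Pow(-4558625, -1)), Mul(-3019781, Pow(-3806038, -1))) = Add(Mul(Add(Mul(-1723890, Pow(-67281, -1)), Mul(-2506679, Pow(205901, -1))), Pow(-4558625, -1)), Mul(-3019781, Pow(-3806038, -1))) = Add(Mul(Add(Mul(-1723890, Rational(-1, 67281)), Mul(-2506679, Rational(1, 205901))), Rational(-1, 4558625)), Mul(-3019781, Rational(-1, 3806038))) = Add(Mul(Add(Rational(574630, 22427), Rational(-2506679, 205901)), Rational(-1, 4558625)), Rational(3019781, 3806038)) = Add(Mul(Rational(62099601697, 4617741727), Rational(-1, 4558625)), Rational(3019781, 3806038)) = Add(Rational(-62099601697, 21050552880245375), Rational(3019781, 3806038)) = Rational(63567823273816415116389, 80119204183223346574250)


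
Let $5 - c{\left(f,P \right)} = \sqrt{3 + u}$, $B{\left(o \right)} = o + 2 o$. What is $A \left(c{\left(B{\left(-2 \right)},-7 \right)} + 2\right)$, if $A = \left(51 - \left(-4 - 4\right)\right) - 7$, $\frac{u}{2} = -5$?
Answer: $364 - 52 i \sqrt{7} \approx 364.0 - 137.58 i$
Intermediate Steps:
$u = -10$ ($u = 2 \left(-5\right) = -10$)
$B{\left(o \right)} = 3 o$
$c{\left(f,P \right)} = 5 - i \sqrt{7}$ ($c{\left(f,P \right)} = 5 - \sqrt{3 - 10} = 5 - \sqrt{-7} = 5 - i \sqrt{7}$)
$A = 52$ ($A = \left(51 - -8\right) - 7 = \left(51 + 8\right) - 7 = 59 - 7 = 52$)
$A \left(c{\left(B{\left(-2 \right)},-7 \right)} + 2\right) = 52 \left(\left(5 - i \sqrt{7}\right) + 2\right) = 52 \left(7 - i \sqrt{7}\right) = 364 - 52 i \sqrt{7}$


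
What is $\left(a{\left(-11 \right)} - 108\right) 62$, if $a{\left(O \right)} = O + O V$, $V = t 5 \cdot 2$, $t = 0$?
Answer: $-7378$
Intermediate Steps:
$V = 0$ ($V = 0 \cdot 5 \cdot 2 = 0 \cdot 2 = 0$)
$a{\left(O \right)} = O$ ($a{\left(O \right)} = O + O 0 = O + 0 = O$)
$\left(a{\left(-11 \right)} - 108\right) 62 = \left(-11 - 108\right) 62 = \left(-119\right) 62 = -7378$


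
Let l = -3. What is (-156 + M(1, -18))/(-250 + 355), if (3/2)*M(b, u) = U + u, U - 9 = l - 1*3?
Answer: -166/105 ≈ -1.5810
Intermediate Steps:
U = 3 (U = 9 + (-3 - 1*3) = 9 + (-3 - 3) = 9 - 6 = 3)
M(b, u) = 2 + 2*u/3 (M(b, u) = 2*(3 + u)/3 = 2 + 2*u/3)
(-156 + M(1, -18))/(-250 + 355) = (-156 + (2 + (⅔)*(-18)))/(-250 + 355) = (-156 + (2 - 12))/105 = (-156 - 10)*(1/105) = -166*1/105 = -166/105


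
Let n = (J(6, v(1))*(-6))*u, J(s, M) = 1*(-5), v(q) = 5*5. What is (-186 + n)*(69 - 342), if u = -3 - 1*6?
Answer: 124488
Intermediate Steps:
v(q) = 25
J(s, M) = -5
u = -9 (u = -3 - 6 = -9)
n = -270 (n = -5*(-6)*(-9) = 30*(-9) = -270)
(-186 + n)*(69 - 342) = (-186 - 270)*(69 - 342) = -456*(-273) = 124488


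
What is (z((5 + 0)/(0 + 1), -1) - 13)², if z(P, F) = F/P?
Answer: 4356/25 ≈ 174.24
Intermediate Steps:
(z((5 + 0)/(0 + 1), -1) - 13)² = (-1/((5 + 0)/(0 + 1)) - 13)² = (-1/(5/1) - 13)² = (-1/(5*1) - 13)² = (-1/5 - 13)² = (-1*⅕ - 13)² = (-⅕ - 13)² = (-66/5)² = 4356/25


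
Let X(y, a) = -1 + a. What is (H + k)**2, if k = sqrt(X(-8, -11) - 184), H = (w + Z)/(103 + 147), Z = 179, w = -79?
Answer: -4896/25 + 56*I/5 ≈ -195.84 + 11.2*I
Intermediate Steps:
H = 2/5 (H = (-79 + 179)/(103 + 147) = 100/250 = 100*(1/250) = 2/5 ≈ 0.40000)
k = 14*I (k = sqrt((-1 - 11) - 184) = sqrt(-12 - 184) = sqrt(-196) = 14*I ≈ 14.0*I)
(H + k)**2 = (2/5 + 14*I)**2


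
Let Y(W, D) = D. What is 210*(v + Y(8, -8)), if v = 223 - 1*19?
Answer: 41160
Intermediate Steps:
v = 204 (v = 223 - 19 = 204)
210*(v + Y(8, -8)) = 210*(204 - 8) = 210*196 = 41160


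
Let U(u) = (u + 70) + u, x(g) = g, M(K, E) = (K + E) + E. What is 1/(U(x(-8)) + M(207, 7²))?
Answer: 1/359 ≈ 0.0027855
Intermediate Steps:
M(K, E) = K + 2*E (M(K, E) = (E + K) + E = K + 2*E)
U(u) = 70 + 2*u (U(u) = (70 + u) + u = 70 + 2*u)
1/(U(x(-8)) + M(207, 7²)) = 1/((70 + 2*(-8)) + (207 + 2*7²)) = 1/((70 - 16) + (207 + 2*49)) = 1/(54 + (207 + 98)) = 1/(54 + 305) = 1/359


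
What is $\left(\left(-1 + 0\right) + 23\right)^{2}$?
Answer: $484$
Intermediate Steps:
$\left(\left(-1 + 0\right) + 23\right)^{2} = \left(-1 + 23\right)^{2} = 22^{2} = 484$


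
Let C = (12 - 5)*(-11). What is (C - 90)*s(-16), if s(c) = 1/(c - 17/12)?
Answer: 2004/209 ≈ 9.5885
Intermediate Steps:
s(c) = 1/(-17/12 + c) (s(c) = 1/(c - 17*1/12) = 1/(c - 17/12) = 1/(-17/12 + c))
C = -77 (C = 7*(-11) = -77)
(C - 90)*s(-16) = (-77 - 90)*(12/(-17 + 12*(-16))) = -2004/(-17 - 192) = -2004/(-209) = -2004*(-1)/209 = -167*(-12/209) = 2004/209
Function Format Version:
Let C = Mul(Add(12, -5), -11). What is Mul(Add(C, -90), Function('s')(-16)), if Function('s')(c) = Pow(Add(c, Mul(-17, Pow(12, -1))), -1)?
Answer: Rational(2004, 209) ≈ 9.5885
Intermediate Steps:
Function('s')(c) = Pow(Add(Rational(-17, 12), c), -1) (Function('s')(c) = Pow(Add(c, Mul(-17, Rational(1, 12))), -1) = Pow(Add(c, Rational(-17, 12)), -1) = Pow(Add(Rational(-17, 12), c), -1))
C = -77 (C = Mul(7, -11) = -77)
Mul(Add(C, -90), Function('s')(-16)) = Mul(Add(-77, -90), Mul(12, Pow(Add(-17, Mul(12, -16)), -1))) = Mul(-167, Mul(12, Pow(Add(-17, -192), -1))) = Mul(-167, Mul(12, Pow(-209, -1))) = Mul(-167, Mul(12, Rational(-1, 209))) = Mul(-167, Rational(-12, 209)) = Rational(2004, 209)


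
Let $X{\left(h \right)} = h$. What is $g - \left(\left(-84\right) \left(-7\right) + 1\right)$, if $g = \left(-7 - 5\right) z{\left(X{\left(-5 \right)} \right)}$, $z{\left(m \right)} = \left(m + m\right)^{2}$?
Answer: $-1789$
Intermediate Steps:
$z{\left(m \right)} = 4 m^{2}$ ($z{\left(m \right)} = \left(2 m\right)^{2} = 4 m^{2}$)
$g = -1200$ ($g = \left(-7 - 5\right) 4 \left(-5\right)^{2} = \left(-7 - 5\right) 4 \cdot 25 = \left(-12\right) 100 = -1200$)
$g - \left(\left(-84\right) \left(-7\right) + 1\right) = -1200 - \left(\left(-84\right) \left(-7\right) + 1\right) = -1200 - \left(588 + 1\right) = -1200 - 589 = -1789$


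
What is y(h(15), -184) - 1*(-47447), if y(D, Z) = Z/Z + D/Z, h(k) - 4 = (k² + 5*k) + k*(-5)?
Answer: 8730203/184 ≈ 47447.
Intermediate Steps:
h(k) = 4 + k² (h(k) = 4 + ((k² + 5*k) + k*(-5)) = 4 + ((k² + 5*k) - 5*k) = 4 + k²)
y(D, Z) = 1 + D/Z
y(h(15), -184) - 1*(-47447) = ((4 + 15²) - 184)/(-184) - 1*(-47447) = -((4 + 225) - 184)/184 + 47447 = -(229 - 184)/184 + 47447 = -1/184*45 + 47447 = -45/184 + 47447 = 8730203/184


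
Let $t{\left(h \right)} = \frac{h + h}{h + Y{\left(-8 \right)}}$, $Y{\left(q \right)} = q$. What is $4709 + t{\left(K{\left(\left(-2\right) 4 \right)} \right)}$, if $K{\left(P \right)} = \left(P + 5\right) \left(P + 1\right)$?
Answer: $\frac{61259}{13} \approx 4712.2$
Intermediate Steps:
$K{\left(P \right)} = \left(1 + P\right) \left(5 + P\right)$ ($K{\left(P \right)} = \left(5 + P\right) \left(1 + P\right) = \left(1 + P\right) \left(5 + P\right)$)
$t{\left(h \right)} = \frac{2 h}{-8 + h}$ ($t{\left(h \right)} = \frac{h + h}{h - 8} = \frac{2 h}{-8 + h}$)
$4709 + t{\left(K{\left(\left(-2\right) 4 \right)} \right)} = 4709 + \frac{2 \left(5 + \left(\left(-2\right) 4\right)^{2} + 6 \left(\left(-2\right) 4\right)\right)}{-8 + \left(5 + \left(\left(-2\right) 4\right)^{2} + 6 \left(\left(-2\right) 4\right)\right)} = 4709 + \frac{2 \left(5 + \left(-8\right)^{2} + 6 \left(-8\right)\right)}{-8 + \left(5 + \left(-8\right)^{2} + 6 \left(-8\right)\right)} = 4709 + \frac{2 \left(5 + 64 - 48\right)}{-8 + \left(5 + 64 - 48\right)} = 4709 + 2 \cdot 21 \frac{1}{-8 + 21} = 4709 + 2 \cdot 21 \cdot \frac{1}{13} = 4709 + \frac{42}{13} = \frac{61259}{13}$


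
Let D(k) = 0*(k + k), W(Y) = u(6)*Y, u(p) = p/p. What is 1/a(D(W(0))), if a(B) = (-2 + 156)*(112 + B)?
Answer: 1/17248 ≈ 5.7978e-5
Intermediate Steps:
u(p) = 1
W(Y) = Y (W(Y) = 1*Y = Y)
D(k) = 0 (D(k) = 0*(2*k) = 0)
a(B) = 17248 + 154*B (a(B) = 154*(112 + B) = 17248 + 154*B)
1/a(D(W(0))) = 1/(17248 + 154*0) = 1/(17248 + 0) = 1/17248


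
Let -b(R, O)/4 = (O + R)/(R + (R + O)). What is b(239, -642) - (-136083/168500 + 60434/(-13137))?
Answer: -401269647289/90756964500 ≈ -4.4214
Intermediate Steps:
b(R, O) = -4*(O + R)/(O + 2*R) (b(R, O) = -4*(O + R)/(R + (R + O)) = -4*(O + R)/(R + (O + R)) = -4*(O + R)/(O + 2*R))
b(239, -642) - (-136083/168500 + 60434/(-13137)) = 4*(-1*(-642) - 1*239)/(-642 + 2*239) - (-136083/168500 + 60434/(-13137)) = 4*(642 - 239)/(-642 + 478) - (-136083*1/168500 + 60434*(-1/13137)) = 4*403/(-164) - (-136083/168500 - 60434/13137) = 4*(-1/164)*403 - 1*(-11970851371/2213584500) = -403/41 + 11970851371/2213584500 = -401269647289/90756964500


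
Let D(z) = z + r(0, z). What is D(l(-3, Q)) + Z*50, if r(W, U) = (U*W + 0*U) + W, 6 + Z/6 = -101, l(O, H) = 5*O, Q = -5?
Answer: -32115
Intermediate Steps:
Z = -642 (Z = -36 + 6*(-101) = -36 - 606 = -642)
r(W, U) = W + U*W (r(W, U) = (U*W + 0) + W = U*W + W = W + U*W)
D(z) = z (D(z) = z + 0*(1 + z) = z + 0 = z)
D(l(-3, Q)) + Z*50 = 5*(-3) - 642*50 = -15 - 32100 = -32115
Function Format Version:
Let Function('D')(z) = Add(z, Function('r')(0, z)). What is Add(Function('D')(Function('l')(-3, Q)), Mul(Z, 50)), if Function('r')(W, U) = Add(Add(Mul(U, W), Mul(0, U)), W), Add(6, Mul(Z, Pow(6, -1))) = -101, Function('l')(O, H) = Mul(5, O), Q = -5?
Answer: -32115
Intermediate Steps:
Z = -642 (Z = Add(-36, Mul(6, -101)) = Add(-36, -606) = -642)
Function('r')(W, U) = Add(W, Mul(U, W)) (Function('r')(W, U) = Add(Add(Mul(U, W), 0), W) = Add(Mul(U, W), W) = Add(W, Mul(U, W)))
Function('D')(z) = z (Function('D')(z) = Add(z, Mul(0, Add(1, z))) = Add(z, 0) = z)
Add(Function('D')(Function('l')(-3, Q)), Mul(Z, 50)) = Add(Mul(5, -3), Mul(-642, 50)) = Add(-15, -32100) = -32115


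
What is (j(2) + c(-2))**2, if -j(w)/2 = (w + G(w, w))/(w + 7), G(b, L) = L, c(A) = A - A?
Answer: 64/81 ≈ 0.79012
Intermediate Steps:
c(A) = 0
j(w) = -4*w/(7 + w) (j(w) = -2*(w + w)/(w + 7) = -2*2*w/(7 + w) = -4*w/(7 + w))
(j(2) + c(-2))**2 = (-4*2/(7 + 2) + 0)**2 = (-4*2/9 + 0)**2 = (-4*2*1/9 + 0)**2 = (-8/9 + 0)**2 = (-8/9)**2 = 64/81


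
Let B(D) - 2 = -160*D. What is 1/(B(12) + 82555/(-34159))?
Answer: -34159/65599517 ≈ -0.00052072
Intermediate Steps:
B(D) = 2 - 160*D
1/(B(12) + 82555/(-34159)) = 1/((2 - 160*12) + 82555/(-34159)) = 1/((2 - 1920) + 82555*(-1/34159)) = 1/(-1918 - 82555/34159) = 1/(-65599517/34159) = -34159/65599517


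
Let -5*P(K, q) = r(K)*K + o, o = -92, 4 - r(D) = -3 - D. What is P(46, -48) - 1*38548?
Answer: -195086/5 ≈ -39017.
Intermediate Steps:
r(D) = 7 + D (r(D) = 4 - (-3 - D) = 4 + (3 + D) = 7 + D)
P(K, q) = 92/5 - K*(7 + K)/5 (P(K, q) = -((7 + K)*K - 92)/5 = -(K*(7 + K) - 92)/5 = -(-92 + K*(7 + K))/5 = 92/5 - K*(7 + K)/5)
P(46, -48) - 1*38548 = (92/5 - ⅕*46*(7 + 46)) - 1*38548 = (92/5 - ⅕*46*53) - 38548 = (92/5 - 2438/5) - 38548 = -2346/5 - 38548 = -195086/5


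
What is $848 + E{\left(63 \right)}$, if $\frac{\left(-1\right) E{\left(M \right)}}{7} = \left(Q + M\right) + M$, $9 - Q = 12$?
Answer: $-13$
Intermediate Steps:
$Q = -3$ ($Q = 9 - 12 = -3$)
$E{\left(M \right)} = 21 - 14 M$ ($E{\left(M \right)} = - 7 \left(\left(-3 + M\right) + M\right) = - 7 \left(-3 + 2 M\right) = 21 - 14 M$)
$848 + E{\left(63 \right)} = 848 + \left(21 - 882\right) = 848 - 861 = -13$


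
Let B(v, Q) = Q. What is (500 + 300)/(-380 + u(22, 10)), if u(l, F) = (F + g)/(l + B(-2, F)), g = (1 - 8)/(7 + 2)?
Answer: -230400/109357 ≈ -2.1069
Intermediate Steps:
g = -7/9 ≈ -0.77778
u(l, F) = (-7/9 + F)/(F + l) (u(l, F) = (F - 7/9)/(l + F) = (-7/9 + F)/(F + l))
(500 + 300)/(-380 + u(22, 10)) = (500 + 300)/(-380 + (-7/9 + 10)/(10 + 22)) = 800/(-380 + (83/9)/32) = 800/(-380 + (1/32)*(83/9)) = 800/(-380 + 83/288) = 800/(-109357/288) = 800*(-288/109357) = -230400/109357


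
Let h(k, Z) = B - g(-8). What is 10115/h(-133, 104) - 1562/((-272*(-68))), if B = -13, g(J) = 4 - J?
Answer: -18712609/46240 ≈ -404.68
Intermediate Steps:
h(k, Z) = -25 (h(k, Z) = -13 - (4 - 1*(-8)) = -13 - (4 + 8) = -13 - 1*12 = -13 - 12 = -25)
10115/h(-133, 104) - 1562/((-272*(-68))) = 10115/(-25) - 1562/((-272*(-68))) = 10115*(-1/25) - 1562/18496 = -2023/5 - 1562*1/18496 = -2023/5 - 781/9248 = -18712609/46240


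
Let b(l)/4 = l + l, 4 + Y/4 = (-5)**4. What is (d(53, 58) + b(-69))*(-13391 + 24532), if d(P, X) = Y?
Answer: 21524412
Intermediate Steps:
Y = 2484 (Y = -16 + 4*(-5)**4 = -16 + 4*625 = -16 + 2500 = 2484)
b(l) = 8*l (b(l) = 4*(l + l) = 4*(2*l) = 8*l)
d(P, X) = 2484
(d(53, 58) + b(-69))*(-13391 + 24532) = (2484 + 8*(-69))*(-13391 + 24532) = (2484 - 552)*11141 = 1932*11141 = 21524412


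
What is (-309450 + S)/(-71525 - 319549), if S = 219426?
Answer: 15004/65179 ≈ 0.23020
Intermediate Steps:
(-309450 + S)/(-71525 - 319549) = (-309450 + 219426)/(-71525 - 319549) = -90024/(-391074) = -90024*(-1/391074) = 15004/65179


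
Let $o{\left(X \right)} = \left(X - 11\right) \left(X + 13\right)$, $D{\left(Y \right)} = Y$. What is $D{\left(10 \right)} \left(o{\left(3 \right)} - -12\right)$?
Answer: $-1160$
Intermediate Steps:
$o{\left(X \right)} = \left(-11 + X\right) \left(13 + X\right)$
$D{\left(10 \right)} \left(o{\left(3 \right)} - -12\right) = 10 \left(\left(-143 + 3^{2} + 2 \cdot 3\right) - -12\right) = 10 \left(\left(-143 + 9 + 6\right) + \left(-15 + 27\right)\right) = 10 \left(-128 + 12\right) = 10 \left(-116\right) = -1160$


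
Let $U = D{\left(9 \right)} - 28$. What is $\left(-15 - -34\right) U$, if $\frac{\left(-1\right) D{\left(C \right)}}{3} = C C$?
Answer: $-5149$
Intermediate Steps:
$D{\left(C \right)} = - 3 C^{2}$ ($D{\left(C \right)} = - 3 C C = - 3 C^{2}$)
$U = -271$ ($U = - 3 \cdot 9^{2} - 28 = \left(-3\right) 81 - 28 = -243 - 28 = -271$)
$\left(-15 - -34\right) U = \left(-15 - -34\right) \left(-271\right) = \left(-15 + 34\right) \left(-271\right) = 19 \left(-271\right) = -5149$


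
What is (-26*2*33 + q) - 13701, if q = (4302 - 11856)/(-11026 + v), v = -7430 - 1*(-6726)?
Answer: -30138976/1955 ≈ -15416.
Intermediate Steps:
v = -704 (v = -7430 + 6726 = -704)
q = 1259/1955 (q = (4302 - 11856)/(-11026 - 704) = -7554/(-11730) = -7554*(-1/11730) = 1259/1955 ≈ 0.64399)
(-26*2*33 + q) - 13701 = (-26*2*33 + 1259/1955) - 13701 = (-52*33 + 1259/1955) - 13701 = (-1716 + 1259/1955) - 13701 = -3353521/1955 - 13701 = -30138976/1955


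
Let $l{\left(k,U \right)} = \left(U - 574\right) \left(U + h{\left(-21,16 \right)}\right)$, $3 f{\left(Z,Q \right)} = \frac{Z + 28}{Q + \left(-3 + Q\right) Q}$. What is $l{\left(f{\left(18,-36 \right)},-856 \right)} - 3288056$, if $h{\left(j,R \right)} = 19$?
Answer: $-2091146$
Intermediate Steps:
$f{\left(Z,Q \right)} = \frac{28 + Z}{3 \left(Q + Q \left(-3 + Q\right)\right)}$ ($f{\left(Z,Q \right)} = \frac{\left(Z + 28\right) \frac{1}{Q + \left(-3 + Q\right) Q}}{3} = \frac{\left(28 + Z\right) \frac{1}{Q + Q \left(-3 + Q\right)}}{3} = \frac{\frac{1}{Q + Q \left(-3 + Q\right)} \left(28 + Z\right)}{3} = \frac{28 + Z}{3 \left(Q + Q \left(-3 + Q\right)\right)}$)
$l{\left(k,U \right)} = \left(-574 + U\right) \left(19 + U\right)$ ($l{\left(k,U \right)} = \left(U - 574\right) \left(U + 19\right) = \left(-574 + U\right) \left(19 + U\right)$)
$l{\left(f{\left(18,-36 \right)},-856 \right)} - 3288056 = \left(-10906 + \left(-856\right)^{2} - -475080\right) - 3288056 = \left(-10906 + 732736 + 475080\right) - 3288056 = 1196910 - 3288056 = -2091146$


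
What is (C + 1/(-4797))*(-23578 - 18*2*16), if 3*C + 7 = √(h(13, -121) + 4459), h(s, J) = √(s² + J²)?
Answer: 20798452/369 - 24154*√(4459 + √14810)/3 ≈ -4.8856e+5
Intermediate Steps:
h(s, J) = √(J² + s²)
C = -7/3 + √(4459 + √14810)/3 (C = -7/3 + √(√((-121)² + 13²) + 4459)/3 = -7/3 + √(√(14641 + 169) + 4459)/3 = -7/3 + √(√14810 + 4459)/3 = -7/3 + √(4459 + √14810)/3 ≈ 20.227)
(C + 1/(-4797))*(-23578 - 18*2*16) = ((-7/3 + √(4459 + √14810)/3) + 1/(-4797))*(-23578 - 18*2*16) = ((-7/3 + √(4459 + √14810)/3) - 1/4797)*(-23578 - 36*16) = (-11194/4797 + √(4459 + √14810)/3)*(-23578 - 576) = (-11194/4797 + √(4459 + √14810)/3)*(-24154) = 20798452/369 - 24154*√(4459 + √14810)/3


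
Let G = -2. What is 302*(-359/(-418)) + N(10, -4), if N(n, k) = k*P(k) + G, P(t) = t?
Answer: 57135/209 ≈ 273.37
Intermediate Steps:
N(n, k) = -2 + k² (N(n, k) = k*k - 2 = k² - 2 = -2 + k²)
302*(-359/(-418)) + N(10, -4) = 302*(-359/(-418)) + (-2 + (-4)²) = 302*(-359*(-1/418)) + (-2 + 16) = 302*(359/418) + 14 = 54209/209 + 14 = 57135/209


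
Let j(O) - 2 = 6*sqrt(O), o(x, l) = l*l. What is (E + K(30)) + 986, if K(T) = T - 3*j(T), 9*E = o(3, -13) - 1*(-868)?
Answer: 10127/9 - 18*sqrt(30) ≈ 1026.6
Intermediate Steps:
o(x, l) = l**2
j(O) = 2 + 6*sqrt(O)
E = 1037/9 (E = ((-13)**2 - 1*(-868))/9 = (169 + 868)/9 = (1/9)*1037 = 1037/9 ≈ 115.22)
K(T) = -6 + T - 18*sqrt(T) (K(T) = T - 3*(2 + 6*sqrt(T)) = T + (-6 - 18*sqrt(T)) = -6 + T - 18*sqrt(T))
(E + K(30)) + 986 = (1037/9 + (-6 + 30 - 18*sqrt(30))) + 986 = (1037/9 + (24 - 18*sqrt(30))) + 986 = (1253/9 - 18*sqrt(30)) + 986 = 10127/9 - 18*sqrt(30)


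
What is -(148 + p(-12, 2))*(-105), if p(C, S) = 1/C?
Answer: 62125/4 ≈ 15531.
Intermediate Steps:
-(148 + p(-12, 2))*(-105) = -(148 + 1/(-12))*(-105) = -(148 - 1/12)*(-105) = -1775*(-105)/12 = -1*(-62125/4) = 62125/4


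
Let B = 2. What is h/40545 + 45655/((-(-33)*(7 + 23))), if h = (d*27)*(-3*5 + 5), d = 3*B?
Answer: 8219903/178398 ≈ 46.076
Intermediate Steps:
d = 6 (d = 3*2 = 6)
h = -1620 (h = (6*27)*(-3*5 + 5) = 162*(-15 + 5) = 162*(-10) = -1620)
h/40545 + 45655/((-(-33)*(7 + 23))) = -1620/40545 + 45655/((-(-33)*(7 + 23))) = -1620*1/40545 + 45655/((-(-33)*30)) = -36/901 + 45655/((-3*(-330))) = -36/901 + 45655/990 = -36/901 + 45655*(1/990) = -36/901 + 9131/198 = 8219903/178398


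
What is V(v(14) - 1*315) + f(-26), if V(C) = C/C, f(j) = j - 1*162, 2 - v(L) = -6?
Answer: -187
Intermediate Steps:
v(L) = 8 (v(L) = 2 - 1*(-6) = 2 + 6 = 8)
f(j) = -162 + j (f(j) = j - 162 = -162 + j)
V(C) = 1
V(v(14) - 1*315) + f(-26) = 1 + (-162 - 26) = 1 - 188 = -187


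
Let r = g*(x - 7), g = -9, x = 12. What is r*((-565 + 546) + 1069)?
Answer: -47250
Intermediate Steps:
r = -45 (r = -9*(12 - 7) = -9*5 = -45)
r*((-565 + 546) + 1069) = -45*((-565 + 546) + 1069) = -45*(-19 + 1069) = -45*1050 = -47250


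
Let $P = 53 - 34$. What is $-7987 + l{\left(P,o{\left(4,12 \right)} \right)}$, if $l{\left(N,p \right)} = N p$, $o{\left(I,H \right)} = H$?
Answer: $-7759$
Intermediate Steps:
$P = 19$
$-7987 + l{\left(P,o{\left(4,12 \right)} \right)} = -7987 + 19 \cdot 12 = -7987 + 228 = -7759$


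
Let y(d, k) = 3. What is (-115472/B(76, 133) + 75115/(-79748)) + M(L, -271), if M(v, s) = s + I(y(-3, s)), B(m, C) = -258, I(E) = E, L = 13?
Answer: 1837592837/10287492 ≈ 178.62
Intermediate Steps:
M(v, s) = 3 + s (M(v, s) = s + 3 = 3 + s)
(-115472/B(76, 133) + 75115/(-79748)) + M(L, -271) = (-115472/(-258) + 75115/(-79748)) + (3 - 271) = (-115472*(-1/258) + 75115*(-1/79748)) - 268 = (57736/129 - 75115/79748) - 268 = 4594640693/10287492 - 268 = 1837592837/10287492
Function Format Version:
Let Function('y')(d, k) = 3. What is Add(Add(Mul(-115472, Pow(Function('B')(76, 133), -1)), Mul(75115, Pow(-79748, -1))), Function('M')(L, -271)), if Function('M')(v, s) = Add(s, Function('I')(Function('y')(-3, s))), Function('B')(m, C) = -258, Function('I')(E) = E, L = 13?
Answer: Rational(1837592837, 10287492) ≈ 178.62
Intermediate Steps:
Function('M')(v, s) = Add(3, s) (Function('M')(v, s) = Add(s, 3) = Add(3, s))
Add(Add(Mul(-115472, Pow(Function('B')(76, 133), -1)), Mul(75115, Pow(-79748, -1))), Function('M')(L, -271)) = Add(Add(Mul(-115472, Pow(-258, -1)), Mul(75115, Pow(-79748, -1))), Add(3, -271)) = Add(Add(Mul(-115472, Rational(-1, 258)), Mul(75115, Rational(-1, 79748))), -268) = Add(Add(Rational(57736, 129), Rational(-75115, 79748)), -268) = Add(Rational(4594640693, 10287492), -268) = Rational(1837592837, 10287492)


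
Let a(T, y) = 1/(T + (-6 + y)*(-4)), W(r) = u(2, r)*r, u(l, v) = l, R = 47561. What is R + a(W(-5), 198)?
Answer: 37002457/778 ≈ 47561.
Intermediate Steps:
W(r) = 2*r
a(T, y) = 1/(24 + T - 4*y) (a(T, y) = 1/(T + (24 - 4*y)) = 1/(24 + T - 4*y))
R + a(W(-5), 198) = 47561 + 1/(24 + 2*(-5) - 4*198) = 47561 + 1/(24 - 10 - 792) = 47561 + 1/(-778) = 47561 - 1/778 = 37002457/778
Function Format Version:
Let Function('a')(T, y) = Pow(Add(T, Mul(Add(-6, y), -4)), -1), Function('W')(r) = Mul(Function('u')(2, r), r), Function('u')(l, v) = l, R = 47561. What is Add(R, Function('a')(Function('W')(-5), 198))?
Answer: Rational(37002457, 778) ≈ 47561.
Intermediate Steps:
Function('W')(r) = Mul(2, r)
Function('a')(T, y) = Pow(Add(24, T, Mul(-4, y)), -1) (Function('a')(T, y) = Pow(Add(T, Add(24, Mul(-4, y))), -1) = Pow(Add(24, T, Mul(-4, y)), -1))
Add(R, Function('a')(Function('W')(-5), 198)) = Add(47561, Pow(Add(24, Mul(2, -5), Mul(-4, 198)), -1)) = Add(47561, Pow(Add(24, -10, -792), -1)) = Add(47561, Pow(-778, -1)) = Add(47561, Rational(-1, 778)) = Rational(37002457, 778)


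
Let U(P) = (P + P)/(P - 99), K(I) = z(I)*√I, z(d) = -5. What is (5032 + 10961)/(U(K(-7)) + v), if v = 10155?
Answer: 162019693359/102877238260 - 1583307*I*√7/102877238260 ≈ 1.5749 - 4.0719e-5*I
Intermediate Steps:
K(I) = -5*√I
U(P) = 2*P/(-99 + P) (U(P) = (2*P)/(-99 + P) = 2*P/(-99 + P))
(5032 + 10961)/(U(K(-7)) + v) = (5032 + 10961)/(2*(-5*I*√7)/(-99 - 5*I*√7) + 10155) = 15993/(2*(-5*I*√7)/(-99 - 5*I*√7) + 10155) = 15993/(-10*I*√7/(-99 - 5*I*√7) + 10155) = 15993/(10155 - 10*I*√7/(-99 - 5*I*√7))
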